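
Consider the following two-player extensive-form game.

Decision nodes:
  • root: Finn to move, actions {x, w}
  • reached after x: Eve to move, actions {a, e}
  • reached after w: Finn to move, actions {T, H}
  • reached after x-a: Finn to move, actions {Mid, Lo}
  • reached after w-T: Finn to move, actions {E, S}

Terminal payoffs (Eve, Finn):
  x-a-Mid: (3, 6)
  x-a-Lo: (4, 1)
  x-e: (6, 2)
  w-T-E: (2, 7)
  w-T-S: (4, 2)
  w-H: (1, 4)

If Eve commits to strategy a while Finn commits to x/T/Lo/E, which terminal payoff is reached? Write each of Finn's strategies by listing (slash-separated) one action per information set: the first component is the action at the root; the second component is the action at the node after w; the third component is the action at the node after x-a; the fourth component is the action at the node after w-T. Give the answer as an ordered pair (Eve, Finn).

Trace the play path from the root:
  Finn plays x
  Eve plays a at [x]
  Finn plays Lo at [x-a]
→ terminal payoff (4, 1).
(Finn's choice at the node after w is never reached on this path, so it doesn't affect the outcome.)

(4, 1)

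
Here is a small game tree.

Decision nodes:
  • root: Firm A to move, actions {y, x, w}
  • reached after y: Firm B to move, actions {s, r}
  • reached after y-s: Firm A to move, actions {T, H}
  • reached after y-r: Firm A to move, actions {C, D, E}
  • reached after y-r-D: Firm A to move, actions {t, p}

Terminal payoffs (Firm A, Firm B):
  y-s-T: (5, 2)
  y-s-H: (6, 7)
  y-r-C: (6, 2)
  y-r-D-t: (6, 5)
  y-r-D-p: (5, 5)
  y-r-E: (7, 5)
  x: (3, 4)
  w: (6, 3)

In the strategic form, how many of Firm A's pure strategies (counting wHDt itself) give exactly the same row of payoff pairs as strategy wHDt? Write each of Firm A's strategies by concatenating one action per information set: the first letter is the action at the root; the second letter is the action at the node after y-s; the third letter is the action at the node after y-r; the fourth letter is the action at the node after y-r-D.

Row for wHDt (columns s, r): (6,3) (6,3).
Under wHDt, Firm A's choice at the node after y-s and at the node after y-r and at the node after y-r-D can never be reached regardless of what Firm B does, so varying those choices leaves every outcome unchanged.
Holding the reachable choices fixed and varying the unreachable ones freely already gives 2 × 3 × 2 = 12 equivalent strategies.
No other strategy reproduces this row, so those 12 are the full class: wTCt, wTCp, wTDt, wTDp, wTEt, wTEp, wHCt, wHCp, wHDt, wHDp, wHEt, wHEp.

12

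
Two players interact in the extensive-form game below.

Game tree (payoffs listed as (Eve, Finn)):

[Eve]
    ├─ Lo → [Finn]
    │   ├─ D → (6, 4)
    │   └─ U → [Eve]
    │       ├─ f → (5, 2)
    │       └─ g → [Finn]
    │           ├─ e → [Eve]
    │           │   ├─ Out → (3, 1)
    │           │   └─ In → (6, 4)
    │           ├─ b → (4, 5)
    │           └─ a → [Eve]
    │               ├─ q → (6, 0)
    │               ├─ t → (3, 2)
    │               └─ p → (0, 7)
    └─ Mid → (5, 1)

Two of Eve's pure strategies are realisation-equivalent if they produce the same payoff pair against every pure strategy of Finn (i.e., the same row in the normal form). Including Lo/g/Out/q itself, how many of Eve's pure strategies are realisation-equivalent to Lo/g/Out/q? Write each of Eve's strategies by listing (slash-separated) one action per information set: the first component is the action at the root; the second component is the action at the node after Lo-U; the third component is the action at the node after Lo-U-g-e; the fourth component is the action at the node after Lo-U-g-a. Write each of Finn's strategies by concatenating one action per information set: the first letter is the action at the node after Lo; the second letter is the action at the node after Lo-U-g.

Row for Lo/g/Out/q (columns De, Db, Da, Ue, Ub, Ua): (6,4) (6,4) (6,4) (3,1) (4,5) (6,0).
Every one of Eve's information sets is on the play path for some reply by Finn when Eve follows Lo/g/Out/q.
Changing the action at any of them therefore changes at least one column, so only Lo/g/Out/q itself gives this row.

1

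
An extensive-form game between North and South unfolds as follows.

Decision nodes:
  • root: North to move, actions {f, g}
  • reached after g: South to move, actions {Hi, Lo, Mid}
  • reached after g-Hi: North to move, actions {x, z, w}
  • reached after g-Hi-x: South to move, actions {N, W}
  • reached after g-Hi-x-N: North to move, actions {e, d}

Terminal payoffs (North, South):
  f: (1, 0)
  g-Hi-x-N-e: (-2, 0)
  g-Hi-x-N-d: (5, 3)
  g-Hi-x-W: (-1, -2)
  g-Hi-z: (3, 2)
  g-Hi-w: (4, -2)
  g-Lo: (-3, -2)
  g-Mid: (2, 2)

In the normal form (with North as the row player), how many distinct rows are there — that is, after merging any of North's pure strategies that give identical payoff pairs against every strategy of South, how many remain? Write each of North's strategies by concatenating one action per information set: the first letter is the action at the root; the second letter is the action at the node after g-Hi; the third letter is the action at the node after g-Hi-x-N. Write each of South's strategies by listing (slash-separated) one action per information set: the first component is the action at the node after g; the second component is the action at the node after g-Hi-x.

North has 12 pure strategies: fxe, fxd, fze, fzd, fwe, fwd, gxe, gxd, gze, gzd, gwe, gwd. Columns: Hi/N, Hi/W, Lo/N, Lo/W, Mid/N, Mid/W.
{fxe, fxd, fze, fzd, fwe, fwd} → row (1,0) (1,0) (1,0) (1,0) (1,0) (1,0)
{gxe} → row (-2,0) (-1,-2) (-3,-2) (-3,-2) (2,2) (2,2)
{gxd} → row (5,3) (-1,-2) (-3,-2) (-3,-2) (2,2) (2,2)
{gze, gzd} → row (3,2) (3,2) (-3,-2) (-3,-2) (2,2) (2,2)
{gwe, gwd} → row (4,-2) (4,-2) (-3,-2) (-3,-2) (2,2) (2,2)
That's 5 distinct rows out of 12 strategies.

5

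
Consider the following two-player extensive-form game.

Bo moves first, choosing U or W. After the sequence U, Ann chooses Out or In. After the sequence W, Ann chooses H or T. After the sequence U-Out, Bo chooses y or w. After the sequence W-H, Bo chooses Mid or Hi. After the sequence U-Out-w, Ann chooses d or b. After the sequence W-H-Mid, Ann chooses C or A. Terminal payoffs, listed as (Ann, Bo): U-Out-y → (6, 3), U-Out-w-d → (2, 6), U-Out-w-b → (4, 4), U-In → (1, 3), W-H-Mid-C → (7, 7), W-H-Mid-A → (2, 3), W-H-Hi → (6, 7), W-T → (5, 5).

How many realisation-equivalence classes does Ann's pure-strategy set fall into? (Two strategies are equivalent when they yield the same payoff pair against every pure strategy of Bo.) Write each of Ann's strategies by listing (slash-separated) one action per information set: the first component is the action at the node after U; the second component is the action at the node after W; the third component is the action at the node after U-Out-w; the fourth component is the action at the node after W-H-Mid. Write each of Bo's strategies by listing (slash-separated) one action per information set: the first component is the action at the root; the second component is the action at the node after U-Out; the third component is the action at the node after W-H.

Ann has 16 pure strategies: Out/H/d/C, Out/H/d/A, Out/H/b/C, Out/H/b/A, Out/T/d/C, Out/T/d/A, Out/T/b/C, Out/T/b/A, In/H/d/C, In/H/d/A, In/H/b/C, In/H/b/A, In/T/d/C, In/T/d/A, In/T/b/C, In/T/b/A. Columns: U/y/Mid, U/y/Hi, U/w/Mid, U/w/Hi, W/y/Mid, W/y/Hi, W/w/Mid, W/w/Hi.
{Out/H/d/C} → row (6,3) (6,3) (2,6) (2,6) (7,7) (6,7) (7,7) (6,7)
{Out/H/d/A} → row (6,3) (6,3) (2,6) (2,6) (2,3) (6,7) (2,3) (6,7)
{Out/H/b/C} → row (6,3) (6,3) (4,4) (4,4) (7,7) (6,7) (7,7) (6,7)
{Out/H/b/A} → row (6,3) (6,3) (4,4) (4,4) (2,3) (6,7) (2,3) (6,7)
{Out/T/d/C, Out/T/d/A} → row (6,3) (6,3) (2,6) (2,6) (5,5) (5,5) (5,5) (5,5)
{Out/T/b/C, Out/T/b/A} → row (6,3) (6,3) (4,4) (4,4) (5,5) (5,5) (5,5) (5,5)
{In/H/d/C, In/H/b/C} → row (1,3) (1,3) (1,3) (1,3) (7,7) (6,7) (7,7) (6,7)
{In/H/d/A, In/H/b/A} → row (1,3) (1,3) (1,3) (1,3) (2,3) (6,7) (2,3) (6,7)
{In/T/d/C, In/T/d/A, In/T/b/C, In/T/b/A} → row (1,3) (1,3) (1,3) (1,3) (5,5) (5,5) (5,5) (5,5)
That's 9 distinct rows out of 16 strategies.

9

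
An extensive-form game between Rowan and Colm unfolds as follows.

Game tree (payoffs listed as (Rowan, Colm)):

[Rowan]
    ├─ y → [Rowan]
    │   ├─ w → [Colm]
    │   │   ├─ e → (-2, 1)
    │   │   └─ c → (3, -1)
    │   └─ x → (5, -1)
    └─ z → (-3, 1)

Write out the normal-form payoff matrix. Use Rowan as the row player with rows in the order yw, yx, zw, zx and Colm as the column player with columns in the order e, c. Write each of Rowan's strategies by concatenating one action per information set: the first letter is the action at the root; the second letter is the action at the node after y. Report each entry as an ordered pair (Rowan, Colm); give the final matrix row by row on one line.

yw: (-2,1) (3,-1) | yx: (5,-1) (5,-1) | zw: (-3,1) (-3,1) | zx: (-3,1) (-3,1)

            e        c
  yw   (-2,1)   (3,-1)
  yx   (5,-1)   (5,-1)
  zw   (-3,1)   (-3,1)
  zx   (-3,1)   (-3,1)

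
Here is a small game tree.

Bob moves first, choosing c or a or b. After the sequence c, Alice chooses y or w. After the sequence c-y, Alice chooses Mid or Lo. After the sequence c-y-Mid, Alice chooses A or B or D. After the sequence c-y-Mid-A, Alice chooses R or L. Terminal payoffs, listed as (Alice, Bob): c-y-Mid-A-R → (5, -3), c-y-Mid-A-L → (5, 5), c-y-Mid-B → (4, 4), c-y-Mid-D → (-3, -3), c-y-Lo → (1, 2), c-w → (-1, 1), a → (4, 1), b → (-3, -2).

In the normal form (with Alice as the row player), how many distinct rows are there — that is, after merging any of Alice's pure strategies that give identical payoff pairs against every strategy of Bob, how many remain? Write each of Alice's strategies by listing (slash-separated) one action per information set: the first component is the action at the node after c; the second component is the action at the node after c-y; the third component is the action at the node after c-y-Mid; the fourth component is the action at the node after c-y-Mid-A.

6

Alice has 24 pure strategies: y/Mid/A/R, y/Mid/A/L, y/Mid/B/R, y/Mid/B/L, y/Mid/D/R, y/Mid/D/L, y/Lo/A/R, y/Lo/A/L, y/Lo/B/R, y/Lo/B/L, y/Lo/D/R, y/Lo/D/L, w/Mid/A/R, w/Mid/A/L, w/Mid/B/R, w/Mid/B/L, w/Mid/D/R, w/Mid/D/L, w/Lo/A/R, w/Lo/A/L, w/Lo/B/R, w/Lo/B/L, w/Lo/D/R, w/Lo/D/L. Columns: c, a, b.
{y/Mid/A/R} → row (5,-3) (4,1) (-3,-2)
{y/Mid/A/L} → row (5,5) (4,1) (-3,-2)
{y/Mid/B/R, y/Mid/B/L} → row (4,4) (4,1) (-3,-2)
{y/Mid/D/R, y/Mid/D/L} → row (-3,-3) (4,1) (-3,-2)
{y/Lo/A/R, y/Lo/A/L, y/Lo/B/R, y/Lo/B/L, y/Lo/D/R, y/Lo/D/L} → row (1,2) (4,1) (-3,-2)
{w/Mid/A/R, w/Mid/A/L, w/Mid/B/R, w/Mid/B/L, w/Mid/D/R, w/Mid/D/L, w/Lo/A/R, w/Lo/A/L, w/Lo/B/R, w/Lo/B/L, w/Lo/D/R, w/Lo/D/L} → row (-1,1) (4,1) (-3,-2)
That's 6 distinct rows out of 24 strategies.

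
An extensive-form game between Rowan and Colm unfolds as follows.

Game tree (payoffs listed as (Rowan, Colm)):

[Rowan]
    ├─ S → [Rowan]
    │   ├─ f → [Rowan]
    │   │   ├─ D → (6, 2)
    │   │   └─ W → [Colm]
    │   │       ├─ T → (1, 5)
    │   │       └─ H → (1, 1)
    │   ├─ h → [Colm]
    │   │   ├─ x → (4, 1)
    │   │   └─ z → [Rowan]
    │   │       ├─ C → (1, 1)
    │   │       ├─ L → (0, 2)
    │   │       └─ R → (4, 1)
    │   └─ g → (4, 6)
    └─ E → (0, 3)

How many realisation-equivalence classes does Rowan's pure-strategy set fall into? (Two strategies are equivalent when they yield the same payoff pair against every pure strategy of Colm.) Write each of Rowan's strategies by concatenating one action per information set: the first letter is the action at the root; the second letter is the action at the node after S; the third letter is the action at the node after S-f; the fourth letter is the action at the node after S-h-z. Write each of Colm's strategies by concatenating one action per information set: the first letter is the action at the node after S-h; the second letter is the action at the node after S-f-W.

Rowan has 36 pure strategies: SfDC, SfDL, SfDR, SfWC, SfWL, SfWR, ShDC, ShDL, ShDR, ShWC, ShWL, ShWR, SgDC, SgDL, SgDR, SgWC, SgWL, SgWR, EfDC, EfDL, EfDR, EfWC, EfWL, EfWR, EhDC, EhDL, EhDR, EhWC, EhWL, EhWR, EgDC, EgDL, EgDR, EgWC, EgWL, EgWR. Columns: xT, xH, zT, zH.
{SfDC, SfDL, SfDR} → row (6,2) (6,2) (6,2) (6,2)
{SfWC, SfWL, SfWR} → row (1,5) (1,1) (1,5) (1,1)
{ShDC, ShWC} → row (4,1) (4,1) (1,1) (1,1)
{ShDL, ShWL} → row (4,1) (4,1) (0,2) (0,2)
{ShDR, ShWR} → row (4,1) (4,1) (4,1) (4,1)
{SgDC, SgDL, SgDR, SgWC, SgWL, SgWR} → row (4,6) (4,6) (4,6) (4,6)
{EfDC, EfDL, EfDR, EfWC, EfWL, EfWR, EhDC, EhDL, EhDR, EhWC, EhWL, EhWR, EgDC, EgDL, EgDR, EgWC, EgWL, EgWR} → row (0,3) (0,3) (0,3) (0,3)
That's 7 distinct rows out of 36 strategies.

7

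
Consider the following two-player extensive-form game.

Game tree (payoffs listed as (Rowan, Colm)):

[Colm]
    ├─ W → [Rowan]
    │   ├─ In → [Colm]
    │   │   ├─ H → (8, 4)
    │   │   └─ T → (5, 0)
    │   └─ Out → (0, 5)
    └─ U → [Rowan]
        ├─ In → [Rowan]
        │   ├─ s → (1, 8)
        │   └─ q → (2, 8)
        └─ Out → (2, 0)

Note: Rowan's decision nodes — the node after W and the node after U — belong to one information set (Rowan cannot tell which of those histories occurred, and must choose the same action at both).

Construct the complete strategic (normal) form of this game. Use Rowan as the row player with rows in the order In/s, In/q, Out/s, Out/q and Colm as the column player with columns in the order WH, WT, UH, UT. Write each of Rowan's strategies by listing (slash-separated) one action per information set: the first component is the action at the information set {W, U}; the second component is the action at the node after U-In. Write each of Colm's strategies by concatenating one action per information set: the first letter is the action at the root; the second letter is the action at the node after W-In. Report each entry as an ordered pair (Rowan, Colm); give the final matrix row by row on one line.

            WH       WT       UH       UT
 In/s    (8,4)    (5,0)    (1,8)    (1,8)
 In/q    (8,4)    (5,0)    (2,8)    (2,8)
Out/s    (0,5)    (0,5)    (2,0)    (2,0)
Out/q    (0,5)    (0,5)    (2,0)    (2,0)

In/s: (8,4) (5,0) (1,8) (1,8) | In/q: (8,4) (5,0) (2,8) (2,8) | Out/s: (0,5) (0,5) (2,0) (2,0) | Out/q: (0,5) (0,5) (2,0) (2,0)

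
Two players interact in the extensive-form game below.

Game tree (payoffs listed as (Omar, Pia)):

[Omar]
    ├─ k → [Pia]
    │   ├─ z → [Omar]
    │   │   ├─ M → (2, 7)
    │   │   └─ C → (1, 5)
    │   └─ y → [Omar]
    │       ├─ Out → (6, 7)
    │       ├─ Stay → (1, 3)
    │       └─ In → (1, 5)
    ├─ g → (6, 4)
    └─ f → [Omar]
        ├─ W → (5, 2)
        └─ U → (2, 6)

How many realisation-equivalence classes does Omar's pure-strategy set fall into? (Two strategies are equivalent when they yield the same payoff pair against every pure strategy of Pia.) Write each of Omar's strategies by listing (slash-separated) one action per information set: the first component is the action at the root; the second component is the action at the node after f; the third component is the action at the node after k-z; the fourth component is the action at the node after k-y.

Omar has 36 pure strategies: k/W/M/Out, k/W/M/Stay, k/W/M/In, k/W/C/Out, k/W/C/Stay, k/W/C/In, k/U/M/Out, k/U/M/Stay, k/U/M/In, k/U/C/Out, k/U/C/Stay, k/U/C/In, g/W/M/Out, g/W/M/Stay, g/W/M/In, g/W/C/Out, g/W/C/Stay, g/W/C/In, g/U/M/Out, g/U/M/Stay, g/U/M/In, g/U/C/Out, g/U/C/Stay, g/U/C/In, f/W/M/Out, f/W/M/Stay, f/W/M/In, f/W/C/Out, f/W/C/Stay, f/W/C/In, f/U/M/Out, f/U/M/Stay, f/U/M/In, f/U/C/Out, f/U/C/Stay, f/U/C/In. Columns: z, y.
{k/W/M/Out, k/U/M/Out} → row (2,7) (6,7)
{k/W/M/Stay, k/U/M/Stay} → row (2,7) (1,3)
{k/W/M/In, k/U/M/In} → row (2,7) (1,5)
{k/W/C/Out, k/U/C/Out} → row (1,5) (6,7)
{k/W/C/Stay, k/U/C/Stay} → row (1,5) (1,3)
{k/W/C/In, k/U/C/In} → row (1,5) (1,5)
{g/W/M/Out, g/W/M/Stay, g/W/M/In, g/W/C/Out, g/W/C/Stay, g/W/C/In, g/U/M/Out, g/U/M/Stay, g/U/M/In, g/U/C/Out, g/U/C/Stay, g/U/C/In} → row (6,4) (6,4)
{f/W/M/Out, f/W/M/Stay, f/W/M/In, f/W/C/Out, f/W/C/Stay, f/W/C/In} → row (5,2) (5,2)
{f/U/M/Out, f/U/M/Stay, f/U/M/In, f/U/C/Out, f/U/C/Stay, f/U/C/In} → row (2,6) (2,6)
That's 9 distinct rows out of 36 strategies.

9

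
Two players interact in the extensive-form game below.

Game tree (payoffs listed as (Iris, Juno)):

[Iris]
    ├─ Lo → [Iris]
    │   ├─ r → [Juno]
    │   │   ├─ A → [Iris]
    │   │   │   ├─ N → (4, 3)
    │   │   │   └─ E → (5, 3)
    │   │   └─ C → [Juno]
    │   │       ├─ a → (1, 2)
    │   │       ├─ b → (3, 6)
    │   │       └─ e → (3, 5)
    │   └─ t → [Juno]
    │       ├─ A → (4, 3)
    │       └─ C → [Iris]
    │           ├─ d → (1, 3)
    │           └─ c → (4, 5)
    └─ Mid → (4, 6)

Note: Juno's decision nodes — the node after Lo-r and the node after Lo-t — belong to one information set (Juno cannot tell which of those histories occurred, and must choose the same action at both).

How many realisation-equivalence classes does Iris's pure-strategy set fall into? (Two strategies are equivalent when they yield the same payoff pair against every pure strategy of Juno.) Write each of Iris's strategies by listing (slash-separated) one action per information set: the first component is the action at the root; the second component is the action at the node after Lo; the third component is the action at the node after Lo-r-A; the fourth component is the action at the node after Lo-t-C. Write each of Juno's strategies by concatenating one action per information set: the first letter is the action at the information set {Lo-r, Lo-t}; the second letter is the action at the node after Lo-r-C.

Iris has 16 pure strategies: Lo/r/N/d, Lo/r/N/c, Lo/r/E/d, Lo/r/E/c, Lo/t/N/d, Lo/t/N/c, Lo/t/E/d, Lo/t/E/c, Mid/r/N/d, Mid/r/N/c, Mid/r/E/d, Mid/r/E/c, Mid/t/N/d, Mid/t/N/c, Mid/t/E/d, Mid/t/E/c. Columns: Aa, Ab, Ae, Ca, Cb, Ce.
{Lo/r/N/d, Lo/r/N/c} → row (4,3) (4,3) (4,3) (1,2) (3,6) (3,5)
{Lo/r/E/d, Lo/r/E/c} → row (5,3) (5,3) (5,3) (1,2) (3,6) (3,5)
{Lo/t/N/d, Lo/t/E/d} → row (4,3) (4,3) (4,3) (1,3) (1,3) (1,3)
{Lo/t/N/c, Lo/t/E/c} → row (4,3) (4,3) (4,3) (4,5) (4,5) (4,5)
{Mid/r/N/d, Mid/r/N/c, Mid/r/E/d, Mid/r/E/c, Mid/t/N/d, Mid/t/N/c, Mid/t/E/d, Mid/t/E/c} → row (4,6) (4,6) (4,6) (4,6) (4,6) (4,6)
That's 5 distinct rows out of 16 strategies.

5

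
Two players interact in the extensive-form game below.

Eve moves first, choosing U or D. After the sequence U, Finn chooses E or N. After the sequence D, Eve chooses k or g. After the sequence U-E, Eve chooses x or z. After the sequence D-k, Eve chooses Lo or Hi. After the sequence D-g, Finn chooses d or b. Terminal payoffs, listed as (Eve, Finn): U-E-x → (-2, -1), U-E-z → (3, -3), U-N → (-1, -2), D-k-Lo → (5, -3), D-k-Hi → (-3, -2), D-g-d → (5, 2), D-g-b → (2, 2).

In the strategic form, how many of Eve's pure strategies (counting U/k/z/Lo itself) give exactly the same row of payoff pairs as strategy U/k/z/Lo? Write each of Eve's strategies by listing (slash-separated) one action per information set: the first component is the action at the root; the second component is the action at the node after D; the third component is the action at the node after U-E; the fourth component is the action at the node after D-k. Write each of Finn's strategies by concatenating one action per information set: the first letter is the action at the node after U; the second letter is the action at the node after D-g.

Row for U/k/z/Lo (columns Ed, Eb, Nd, Nb): (3,-3) (3,-3) (-1,-2) (-1,-2).
Under U/k/z/Lo, Eve's choice at the node after D and at the node after D-k can never be reached regardless of what Finn does, so varying those choices leaves every outcome unchanged.
Holding the reachable choices fixed and varying the unreachable ones freely already gives 2 × 2 = 4 equivalent strategies.
No other strategy reproduces this row, so those 4 are the full class: U/k/z/Lo, U/k/z/Hi, U/g/z/Lo, U/g/z/Hi.

4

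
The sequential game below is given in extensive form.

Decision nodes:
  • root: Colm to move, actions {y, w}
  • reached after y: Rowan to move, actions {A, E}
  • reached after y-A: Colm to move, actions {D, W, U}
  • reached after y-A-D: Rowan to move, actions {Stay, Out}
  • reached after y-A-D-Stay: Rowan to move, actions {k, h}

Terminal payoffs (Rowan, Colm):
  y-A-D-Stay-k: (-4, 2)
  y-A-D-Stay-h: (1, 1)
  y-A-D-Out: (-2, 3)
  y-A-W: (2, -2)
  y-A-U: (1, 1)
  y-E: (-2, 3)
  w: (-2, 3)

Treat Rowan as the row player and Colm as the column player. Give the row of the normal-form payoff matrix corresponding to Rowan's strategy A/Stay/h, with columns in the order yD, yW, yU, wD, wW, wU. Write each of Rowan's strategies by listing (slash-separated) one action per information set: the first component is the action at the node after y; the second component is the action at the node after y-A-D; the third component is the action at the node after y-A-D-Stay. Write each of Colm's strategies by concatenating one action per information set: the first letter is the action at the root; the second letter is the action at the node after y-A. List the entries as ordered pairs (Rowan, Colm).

vs yD: Colm plays y → Rowan plays A at [y] → Colm plays D at [y-A] → Rowan plays Stay at [y-A-D] → Rowan plays h at [y-A-D-Stay] → (1, 1)
vs yW: Colm plays y → Rowan plays A at [y] → Colm plays W at [y-A] → (2, -2)
vs yU: Colm plays y → Rowan plays A at [y] → Colm plays U at [y-A] → (1, 1)
vs wD: Colm plays w → (-2, 3)
vs wW: Colm plays w → (-2, 3)
vs wU: Colm plays w → (-2, 3)

(1,1) (2,-2) (1,1) (-2,3) (-2,3) (-2,3)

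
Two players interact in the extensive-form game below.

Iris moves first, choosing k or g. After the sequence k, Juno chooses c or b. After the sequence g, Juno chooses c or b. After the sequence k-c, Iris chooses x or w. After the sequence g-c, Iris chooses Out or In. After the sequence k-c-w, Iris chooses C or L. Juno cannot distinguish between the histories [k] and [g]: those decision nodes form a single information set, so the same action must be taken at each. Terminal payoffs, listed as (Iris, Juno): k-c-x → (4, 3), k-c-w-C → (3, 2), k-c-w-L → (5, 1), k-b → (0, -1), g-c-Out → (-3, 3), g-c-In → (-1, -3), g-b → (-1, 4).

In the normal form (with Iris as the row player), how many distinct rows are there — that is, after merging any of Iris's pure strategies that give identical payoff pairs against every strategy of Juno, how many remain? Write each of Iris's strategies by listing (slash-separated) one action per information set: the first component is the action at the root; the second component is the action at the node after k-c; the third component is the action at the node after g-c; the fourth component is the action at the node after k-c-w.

Iris has 16 pure strategies: k/x/Out/C, k/x/Out/L, k/x/In/C, k/x/In/L, k/w/Out/C, k/w/Out/L, k/w/In/C, k/w/In/L, g/x/Out/C, g/x/Out/L, g/x/In/C, g/x/In/L, g/w/Out/C, g/w/Out/L, g/w/In/C, g/w/In/L. Columns: c, b.
{k/x/Out/C, k/x/Out/L, k/x/In/C, k/x/In/L} → row (4,3) (0,-1)
{k/w/Out/C, k/w/In/C} → row (3,2) (0,-1)
{k/w/Out/L, k/w/In/L} → row (5,1) (0,-1)
{g/x/Out/C, g/x/Out/L, g/w/Out/C, g/w/Out/L} → row (-3,3) (-1,4)
{g/x/In/C, g/x/In/L, g/w/In/C, g/w/In/L} → row (-1,-3) (-1,4)
That's 5 distinct rows out of 16 strategies.

5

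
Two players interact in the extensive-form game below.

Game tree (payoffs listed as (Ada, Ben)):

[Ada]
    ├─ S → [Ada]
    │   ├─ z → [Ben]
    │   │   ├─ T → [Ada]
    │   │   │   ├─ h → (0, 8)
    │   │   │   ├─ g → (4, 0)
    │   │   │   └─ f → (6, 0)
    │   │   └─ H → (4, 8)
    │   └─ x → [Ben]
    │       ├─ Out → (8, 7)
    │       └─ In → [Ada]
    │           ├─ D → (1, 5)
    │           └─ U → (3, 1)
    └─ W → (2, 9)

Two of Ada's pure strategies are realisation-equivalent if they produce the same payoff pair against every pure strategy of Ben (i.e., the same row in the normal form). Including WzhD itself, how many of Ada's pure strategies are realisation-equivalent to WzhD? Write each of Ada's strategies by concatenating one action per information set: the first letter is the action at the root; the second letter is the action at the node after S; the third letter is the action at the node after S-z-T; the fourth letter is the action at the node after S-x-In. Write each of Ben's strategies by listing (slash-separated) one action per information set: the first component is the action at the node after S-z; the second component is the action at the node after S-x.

Row for WzhD (columns T/Out, T/In, H/Out, H/In): (2,9) (2,9) (2,9) (2,9).
Under WzhD, Ada's choice at the node after S and at the node after S-z-T and at the node after S-x-In can never be reached regardless of what Ben does, so varying those choices leaves every outcome unchanged.
Holding the reachable choices fixed and varying the unreachable ones freely already gives 2 × 3 × 2 = 12 equivalent strategies.
No other strategy reproduces this row, so those 12 are the full class: WzhD, WzhU, WzgD, WzgU, WzfD, WzfU, WxhD, WxhU, WxgD, WxgU, WxfD, WxfU.

12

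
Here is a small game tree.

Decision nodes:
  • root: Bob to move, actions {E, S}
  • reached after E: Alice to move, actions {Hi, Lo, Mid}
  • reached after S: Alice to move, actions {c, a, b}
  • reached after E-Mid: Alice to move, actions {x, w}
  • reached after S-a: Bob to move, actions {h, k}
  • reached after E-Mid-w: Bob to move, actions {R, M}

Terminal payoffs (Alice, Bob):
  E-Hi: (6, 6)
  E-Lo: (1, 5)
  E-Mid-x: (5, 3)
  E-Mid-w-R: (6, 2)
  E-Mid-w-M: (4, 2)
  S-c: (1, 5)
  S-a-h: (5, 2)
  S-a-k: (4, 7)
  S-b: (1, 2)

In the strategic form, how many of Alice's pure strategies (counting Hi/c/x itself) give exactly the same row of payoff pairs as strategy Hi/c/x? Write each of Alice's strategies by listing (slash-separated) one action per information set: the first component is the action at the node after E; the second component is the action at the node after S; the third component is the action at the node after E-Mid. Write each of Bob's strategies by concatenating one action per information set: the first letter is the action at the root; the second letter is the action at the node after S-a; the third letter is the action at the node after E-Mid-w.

2

Row for Hi/c/x (columns EhR, EhM, EkR, EkM, ShR, ShM, SkR, SkM): (6,6) (6,6) (6,6) (6,6) (1,5) (1,5) (1,5) (1,5).
Under Hi/c/x, Alice's choice at the node after E-Mid can never be reached regardless of what Bob does, so varying those choices leaves every outcome unchanged.
Holding the reachable choices fixed and varying the unreachable one freely already gives 2 equivalent strategies.
No other strategy reproduces this row, so those 2 are the full class: Hi/c/x, Hi/c/w.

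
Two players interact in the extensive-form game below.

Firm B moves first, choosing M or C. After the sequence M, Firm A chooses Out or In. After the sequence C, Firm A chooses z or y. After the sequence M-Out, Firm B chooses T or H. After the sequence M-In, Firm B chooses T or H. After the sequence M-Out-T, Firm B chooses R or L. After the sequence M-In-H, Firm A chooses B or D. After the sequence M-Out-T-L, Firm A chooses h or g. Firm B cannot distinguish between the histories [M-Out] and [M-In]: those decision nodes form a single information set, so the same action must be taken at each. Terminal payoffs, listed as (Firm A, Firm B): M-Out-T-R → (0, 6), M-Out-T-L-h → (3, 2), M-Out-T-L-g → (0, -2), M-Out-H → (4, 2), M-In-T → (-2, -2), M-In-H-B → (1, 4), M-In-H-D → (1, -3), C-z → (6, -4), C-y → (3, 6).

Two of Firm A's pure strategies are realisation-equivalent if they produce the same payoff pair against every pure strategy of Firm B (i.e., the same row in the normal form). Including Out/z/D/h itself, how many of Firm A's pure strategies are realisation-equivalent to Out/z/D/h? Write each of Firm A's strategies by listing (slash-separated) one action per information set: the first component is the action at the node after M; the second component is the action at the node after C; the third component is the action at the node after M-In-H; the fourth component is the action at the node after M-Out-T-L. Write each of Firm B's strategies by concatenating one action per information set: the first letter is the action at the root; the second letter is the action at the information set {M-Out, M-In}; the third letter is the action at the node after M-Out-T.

Row for Out/z/D/h (columns MTR, MTL, MHR, MHL, CTR, CTL, CHR, CHL): (0,6) (3,2) (4,2) (4,2) (6,-4) (6,-4) (6,-4) (6,-4).
Under Out/z/D/h, Firm A's choice at the node after M-In-H can never be reached regardless of what Firm B does, so varying those choices leaves every outcome unchanged.
Holding the reachable choices fixed and varying the unreachable one freely already gives 2 equivalent strategies.
No other strategy reproduces this row, so those 2 are the full class: Out/z/B/h, Out/z/D/h.

2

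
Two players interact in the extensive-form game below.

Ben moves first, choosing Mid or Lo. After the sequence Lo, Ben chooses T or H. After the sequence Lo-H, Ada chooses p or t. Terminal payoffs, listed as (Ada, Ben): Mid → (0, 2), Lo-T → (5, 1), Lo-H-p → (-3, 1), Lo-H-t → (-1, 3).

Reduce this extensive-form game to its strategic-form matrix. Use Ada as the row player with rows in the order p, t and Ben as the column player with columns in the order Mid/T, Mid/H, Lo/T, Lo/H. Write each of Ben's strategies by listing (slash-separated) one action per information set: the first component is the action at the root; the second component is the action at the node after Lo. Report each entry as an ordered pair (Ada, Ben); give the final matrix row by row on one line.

p: (0,2) (0,2) (5,1) (-3,1) | t: (0,2) (0,2) (5,1) (-1,3)

        Mid/T    Mid/H     Lo/T     Lo/H
   p    (0,2)    (0,2)    (5,1)   (-3,1)
   t    (0,2)    (0,2)    (5,1)   (-1,3)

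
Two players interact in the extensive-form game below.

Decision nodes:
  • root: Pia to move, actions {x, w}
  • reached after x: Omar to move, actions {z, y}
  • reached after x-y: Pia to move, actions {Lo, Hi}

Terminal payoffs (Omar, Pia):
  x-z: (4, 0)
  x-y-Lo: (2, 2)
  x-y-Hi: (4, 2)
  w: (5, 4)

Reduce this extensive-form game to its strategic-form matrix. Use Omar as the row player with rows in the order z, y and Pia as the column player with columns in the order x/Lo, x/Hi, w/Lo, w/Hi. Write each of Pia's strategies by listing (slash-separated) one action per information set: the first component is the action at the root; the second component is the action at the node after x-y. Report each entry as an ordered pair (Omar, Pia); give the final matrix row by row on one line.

Row z: x/Lo→(4,0), x/Hi→(4,0), w/Lo→(5,4), w/Hi→(5,4)
Row y: x/Lo→(2,2), x/Hi→(4,2), w/Lo→(5,4), w/Hi→(5,4)

z: (4,0) (4,0) (5,4) (5,4) | y: (2,2) (4,2) (5,4) (5,4)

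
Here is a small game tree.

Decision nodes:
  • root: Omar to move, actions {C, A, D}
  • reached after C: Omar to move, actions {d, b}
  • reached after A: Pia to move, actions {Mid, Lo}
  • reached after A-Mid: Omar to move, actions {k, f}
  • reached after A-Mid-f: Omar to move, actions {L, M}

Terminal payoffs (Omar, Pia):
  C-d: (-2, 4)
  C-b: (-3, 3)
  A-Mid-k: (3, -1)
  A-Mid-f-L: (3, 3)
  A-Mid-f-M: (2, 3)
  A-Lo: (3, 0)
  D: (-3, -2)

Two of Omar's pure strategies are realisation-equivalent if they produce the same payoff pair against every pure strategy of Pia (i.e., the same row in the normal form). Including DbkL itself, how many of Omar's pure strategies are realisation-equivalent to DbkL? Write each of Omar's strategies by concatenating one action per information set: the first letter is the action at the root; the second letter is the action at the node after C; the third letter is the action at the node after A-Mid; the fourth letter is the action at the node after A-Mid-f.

8

Row for DbkL (columns Mid, Lo): (-3,-2) (-3,-2).
Under DbkL, Omar's choice at the node after C and at the node after A-Mid and at the node after A-Mid-f can never be reached regardless of what Pia does, so varying those choices leaves every outcome unchanged.
Holding the reachable choices fixed and varying the unreachable ones freely already gives 2 × 2 × 2 = 8 equivalent strategies.
No other strategy reproduces this row, so those 8 are the full class: DdkL, DdkM, DdfL, DdfM, DbkL, DbkM, DbfL, DbfM.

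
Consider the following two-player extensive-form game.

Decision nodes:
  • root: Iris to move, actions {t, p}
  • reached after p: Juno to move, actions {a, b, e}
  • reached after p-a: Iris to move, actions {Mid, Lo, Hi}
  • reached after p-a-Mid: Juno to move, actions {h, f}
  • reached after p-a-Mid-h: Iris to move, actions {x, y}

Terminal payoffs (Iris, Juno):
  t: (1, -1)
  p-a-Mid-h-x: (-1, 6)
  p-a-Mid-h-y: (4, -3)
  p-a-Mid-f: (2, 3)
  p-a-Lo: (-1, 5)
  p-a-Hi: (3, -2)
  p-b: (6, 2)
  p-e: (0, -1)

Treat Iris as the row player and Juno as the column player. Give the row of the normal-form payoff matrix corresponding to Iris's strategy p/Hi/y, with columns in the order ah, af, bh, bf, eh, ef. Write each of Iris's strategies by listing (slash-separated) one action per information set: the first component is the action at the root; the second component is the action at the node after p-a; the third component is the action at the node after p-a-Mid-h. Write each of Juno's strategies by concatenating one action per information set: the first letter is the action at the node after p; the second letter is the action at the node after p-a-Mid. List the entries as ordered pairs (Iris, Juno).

vs ah: Iris plays p → Juno plays a at [p] → Iris plays Hi at [p-a] → (3, -2)
vs af: Iris plays p → Juno plays a at [p] → Iris plays Hi at [p-a] → (3, -2)
vs bh: Iris plays p → Juno plays b at [p] → (6, 2)
vs bf: Iris plays p → Juno plays b at [p] → (6, 2)
vs eh: Iris plays p → Juno plays e at [p] → (0, -1)
vs ef: Iris plays p → Juno plays e at [p] → (0, -1)

(3,-2) (3,-2) (6,2) (6,2) (0,-1) (0,-1)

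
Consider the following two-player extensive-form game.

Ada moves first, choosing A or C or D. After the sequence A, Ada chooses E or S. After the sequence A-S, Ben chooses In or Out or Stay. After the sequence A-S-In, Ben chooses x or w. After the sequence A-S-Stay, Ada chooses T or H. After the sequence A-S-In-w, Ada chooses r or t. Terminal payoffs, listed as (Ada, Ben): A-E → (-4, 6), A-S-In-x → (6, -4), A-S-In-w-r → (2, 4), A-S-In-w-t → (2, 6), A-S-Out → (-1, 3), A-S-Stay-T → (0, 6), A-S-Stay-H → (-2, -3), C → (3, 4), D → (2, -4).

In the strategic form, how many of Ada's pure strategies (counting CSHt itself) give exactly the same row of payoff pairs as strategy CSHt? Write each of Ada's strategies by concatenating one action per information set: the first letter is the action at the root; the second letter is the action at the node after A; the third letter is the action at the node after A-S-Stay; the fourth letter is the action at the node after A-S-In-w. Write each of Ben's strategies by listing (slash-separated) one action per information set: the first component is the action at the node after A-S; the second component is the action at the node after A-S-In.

Row for CSHt (columns In/x, In/w, Out/x, Out/w, Stay/x, Stay/w): (3,4) (3,4) (3,4) (3,4) (3,4) (3,4).
Under CSHt, Ada's choice at the node after A and at the node after A-S-Stay and at the node after A-S-In-w can never be reached regardless of what Ben does, so varying those choices leaves every outcome unchanged.
Holding the reachable choices fixed and varying the unreachable ones freely already gives 2 × 2 × 2 = 8 equivalent strategies.
No other strategy reproduces this row, so those 8 are the full class: CETr, CETt, CEHr, CEHt, CSTr, CSTt, CSHr, CSHt.

8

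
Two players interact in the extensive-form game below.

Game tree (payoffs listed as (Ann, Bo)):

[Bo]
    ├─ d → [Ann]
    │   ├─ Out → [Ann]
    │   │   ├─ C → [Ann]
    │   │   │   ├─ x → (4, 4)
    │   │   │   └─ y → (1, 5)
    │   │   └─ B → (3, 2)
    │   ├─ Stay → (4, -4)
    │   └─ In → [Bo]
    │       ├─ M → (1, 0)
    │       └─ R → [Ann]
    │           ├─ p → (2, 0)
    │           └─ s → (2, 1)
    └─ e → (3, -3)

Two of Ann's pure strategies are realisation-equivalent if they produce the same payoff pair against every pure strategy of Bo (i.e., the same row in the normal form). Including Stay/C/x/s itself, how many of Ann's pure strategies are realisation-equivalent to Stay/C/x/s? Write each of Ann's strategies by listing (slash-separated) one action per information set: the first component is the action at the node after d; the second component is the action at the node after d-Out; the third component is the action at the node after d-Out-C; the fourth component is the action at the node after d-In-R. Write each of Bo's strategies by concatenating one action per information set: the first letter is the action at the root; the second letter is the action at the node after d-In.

Row for Stay/C/x/s (columns dM, dR, eM, eR): (4,-4) (4,-4) (3,-3) (3,-3).
Under Stay/C/x/s, Ann's choice at the node after d-Out and at the node after d-Out-C and at the node after d-In-R can never be reached regardless of what Bo does, so varying those choices leaves every outcome unchanged.
Holding the reachable choices fixed and varying the unreachable ones freely already gives 2 × 2 × 2 = 8 equivalent strategies.
No other strategy reproduces this row, so those 8 are the full class: Stay/C/x/p, Stay/C/x/s, Stay/C/y/p, Stay/C/y/s, Stay/B/x/p, Stay/B/x/s, Stay/B/y/p, Stay/B/y/s.

8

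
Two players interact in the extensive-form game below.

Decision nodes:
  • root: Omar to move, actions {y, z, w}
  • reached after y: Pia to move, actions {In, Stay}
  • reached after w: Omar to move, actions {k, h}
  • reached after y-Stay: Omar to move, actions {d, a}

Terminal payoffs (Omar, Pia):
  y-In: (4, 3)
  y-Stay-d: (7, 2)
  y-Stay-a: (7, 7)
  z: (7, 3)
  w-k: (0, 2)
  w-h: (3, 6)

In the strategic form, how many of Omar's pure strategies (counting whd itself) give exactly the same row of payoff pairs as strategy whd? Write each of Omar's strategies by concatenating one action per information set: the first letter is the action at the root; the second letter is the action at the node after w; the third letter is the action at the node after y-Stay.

Row for whd (columns In, Stay): (3,6) (3,6).
Under whd, Omar's choice at the node after y-Stay can never be reached regardless of what Pia does, so varying those choices leaves every outcome unchanged.
Holding the reachable choices fixed and varying the unreachable one freely already gives 2 equivalent strategies.
No other strategy reproduces this row, so those 2 are the full class: whd, wha.

2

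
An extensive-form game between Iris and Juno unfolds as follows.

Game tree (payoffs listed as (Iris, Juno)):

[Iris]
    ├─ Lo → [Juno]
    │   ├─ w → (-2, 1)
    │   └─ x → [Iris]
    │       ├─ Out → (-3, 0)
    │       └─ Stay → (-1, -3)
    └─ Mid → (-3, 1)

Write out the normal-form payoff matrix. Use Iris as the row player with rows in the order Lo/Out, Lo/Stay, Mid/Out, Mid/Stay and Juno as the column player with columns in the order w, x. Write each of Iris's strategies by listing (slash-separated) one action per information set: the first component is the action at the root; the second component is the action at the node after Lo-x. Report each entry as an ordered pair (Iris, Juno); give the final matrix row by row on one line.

Row Lo/Out: w→(-2,1), x→(-3,0)
Row Lo/Stay: w→(-2,1), x→(-1,-3)
Row Mid/Out: w→(-3,1), x→(-3,1)
Row Mid/Stay: w→(-3,1), x→(-3,1)

Lo/Out: (-2,1) (-3,0) | Lo/Stay: (-2,1) (-1,-3) | Mid/Out: (-3,1) (-3,1) | Mid/Stay: (-3,1) (-3,1)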